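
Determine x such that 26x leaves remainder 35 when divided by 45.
x ≡ 10 (mod 45)

gcd(26, 45) = 1, which divides 35, so solutions exist.
Find 26^(-1) mod 45 by the extended Euclidean algorithm:
45 = 1 × 26 + 19  ⟹  19 = (1)·45 + (-1)·26
26 = 1 × 19 + 7  ⟹  7 = (-1)·45 + (2)·26
19 = 2 × 7 + 5  ⟹  5 = (3)·45 + (-5)·26
7 = 1 × 5 + 2  ⟹  2 = (-4)·45 + (7)·26
5 = 2 × 2 + 1  ⟹  1 = (11)·45 + (-19)·26
So (-19)·26 ≡ 1 (mod 45), i.e. 26^(-1) ≡ -19 ≡ 26 (mod 45).
x ≡ 26 × 35 = 910 ≡ 10 (mod 45).
Check: 26 × 10 = 260 ≡ 35 (mod 45).
Unique solution: x ≡ 10 (mod 45)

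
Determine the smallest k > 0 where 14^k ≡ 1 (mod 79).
26

79 is prime, so ord(14) divides φ(79) = 78.
Divisors of 78: 1, 2, 3, 6, 13, 26, 39, 78.
Repeated squaring: 14^1 ≡ 14, 14^2 ≡ 38, 14^4 ≡ 22, 14^8 ≡ 10, 14^16 ≡ 21, 14^32 ≡ 46, 14^64 ≡ 62 (mod 79).
Test 14^d mod 79 for each divisor d in increasing order:
14^1 ≡ 14
14^2 ≡ 38
14^3 = 14^2·14^1 ≡ 58
14^6 = 14^4·14^2 ≡ 46
14^13 = 14^8·14^4·14^1 ≡ 78
14^26 = 14^16·14^8·14^2 ≡ 1  ← first divisor giving 1
The order is 26.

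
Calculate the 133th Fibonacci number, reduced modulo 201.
2

Matrix identity: Q^n = [[F_(n+1), F_n], [F_n, F_(n-1)]] with Q = [[1,1],[1,0]].
n = 133 = 10000101₂. Square-and-multiply, entries mod 201:
Q^1 = [[1,1],[1,0]]
Q^2 = (Q^1)² = [[2,1],[1,1]]
Q^4 = (Q^2)² = [[5,3],[3,2]]
Q^8 = (Q^4)² = [[34,21],[21,13]]
Q^16 = (Q^8)² = [[190,183],[183,7]]
Q^33 = (Q^16)²·Q = [[115,43],[43,72]]
Q^66 = (Q^33)² = [[200,1],[1,199]]
Q^133 = (Q^66)²·Q = [[200,2],[2,198]]
F_133 mod 201 = Q^133[0][1] = 2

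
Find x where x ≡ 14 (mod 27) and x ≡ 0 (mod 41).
41

Using Chinese Remainder Theorem:
M = 27 × 41 = 1107
M1 = 41, M2 = 27
y1 = 41^(-1) mod 27 = 2
y2 = 27^(-1) mod 41 = 38
x = (14×41×2 + 0×27×38) mod 1107 = 41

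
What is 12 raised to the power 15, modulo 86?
2

Repeated squaring. Binary of 15 = 1111.
12^1 ≡ 12 (mod 86); 12^2 ≡ 58 (mod 86); 12^4 ≡ 10 (mod 86); 12^8 ≡ 14 (mod 86)
12^15 = 12^1 × 12^2 × 12^4 × 12^8 ≡ 2 (mod 86)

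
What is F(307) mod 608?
533

Matrix identity: Q^n = [[F_(n+1), F_n], [F_n, F_(n-1)]] with Q = [[1,1],[1,0]].
n = 307 = 100110011₂. Square-and-multiply, entries mod 608:
Q^1 = [[1,1],[1,0]]
Q^2 = (Q^1)² = [[2,1],[1,1]]
Q^4 = (Q^2)² = [[5,3],[3,2]]
Q^9 = (Q^4)²·Q = [[55,34],[34,21]]
Q^19 = (Q^9)²·Q = [[77,533],[533,152]]
Q^38 = (Q^19)² = [[2,457],[457,153]]
Q^76 = (Q^38)² = [[309,307],[307,2]]
Q^153 = (Q^76)²·Q = [[55,34],[34,21]]
Q^307 = (Q^153)²·Q = [[77,533],[533,152]]
F_307 mod 608 = Q^307[0][1] = 533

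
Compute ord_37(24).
36

37 is prime, so ord(24) divides φ(37) = 36.
Divisors of 36: 1, 2, 3, 4, 6, 9, 12, 18, 36.
Repeated squaring: 24^1 ≡ 24, 24^2 ≡ 21, 24^4 ≡ 34, 24^8 ≡ 9, 24^16 ≡ 7, 24^32 ≡ 12 (mod 37).
Test 24^d mod 37 for each divisor d in increasing order:
24^1 ≡ 24
24^2 ≡ 21
24^3 = 24^2·24^1 ≡ 23
24^4 ≡ 34
24^6 = 24^4·24^2 ≡ 11
24^9 = 24^8·24^1 ≡ 31
24^12 = 24^8·24^4 ≡ 10
24^18 = 24^16·24^2 ≡ 36
24^36 = 24^32·24^4 ≡ 1  ← first divisor giving 1
The order is 36.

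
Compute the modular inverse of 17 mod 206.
97

gcd(17, 206) = 1, so the inverse exists.
Extended Euclidean algorithm on (206, 17):
206 = 12 × 17 + 2  ⟹  2 = (1)·206 + (-12)·17
17 = 8 × 2 + 1  ⟹  1 = (-8)·206 + (97)·17
So (97)·17 ≡ 1 (mod 206), i.e. 17^(-1) ≡ 97 (mod 206).
Check: 17 × 97 = 1649 ≡ 1 (mod 206)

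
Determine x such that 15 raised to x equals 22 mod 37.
19

Baby-step giant-step with step n = ⌈√37⌉ = 7.
Baby steps 15^j mod 37 (j:value) for j=0..6: 0:1, 1:15, 2:3, 3:8, 4:9, 5:24, 6:27.
Giant-step multiplier: 15^(-7) ≡ 15^(36-7) = 15^29 ≡ 18 (mod 37).
Giant steps γ_i = 22·18^i mod 37: γ_0=22, γ_1=26, γ_2=24 (in table at j=5).
x = i·n + j = 2·7 + 5 = 19.
Check: 15^19 ≡ 22 (mod 37).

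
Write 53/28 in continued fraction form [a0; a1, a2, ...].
[1; 1, 8, 3]

Euclidean algorithm steps:
53 = 1 × 28 + 25
28 = 1 × 25 + 3
25 = 8 × 3 + 1
3 = 3 × 1 + 0
Continued fraction: [1; 1, 8, 3]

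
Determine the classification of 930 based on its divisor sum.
abundant

Proper divisors of 930: sum = 1 + 2 + 3 + 5 + 6 + 10 + 15 + 30 + 31 + 62 + 93 + 155 + 186 + 310 + 465 = 1374
Since 1374 > 930, 930 is abundant.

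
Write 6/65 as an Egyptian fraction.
1/11 + 1/715

Greedy algorithm:
6/65: ceiling(65/6) = 11, use 1/11
1/715: ceiling(715/1) = 715, use 1/715
Result: 6/65 = 1/11 + 1/715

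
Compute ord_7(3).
6

7 is prime, so ord(3) divides φ(7) = 6.
Divisors of 6: 1, 2, 3, 6.
Repeated squaring: 3^1 ≡ 3, 3^2 ≡ 2, 3^4 ≡ 4 (mod 7).
Test 3^d mod 7 for each divisor d in increasing order:
3^1 ≡ 3
3^2 ≡ 2
3^3 = 3^2·3^1 ≡ 6
3^6 = 3^4·3^2 ≡ 1  ← first divisor giving 1
The order is 6.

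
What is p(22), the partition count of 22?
1002

p(n) counts ways to write n as a sum of positive integers (order ignored).
Euler's pentagonal recurrence: p(k) = p(k-1) + p(k-2) - p(k-5) - p(k-7) + p(k-12) + p(k-15) - ... (offsets j(3j∓1)/2, signs ++--, p(0)=1, p(<0)=0).
DP table for k = 0..21: p(0)=1, p(1)=1, p(2)=2, p(3)=3, p(4)=5, p(5)=7, p(6)=11, p(7)=15, p(8)=22, p(9)=30, p(10)=42, p(11)=56, p(12)=77, p(13)=101, p(14)=135, p(15)=176, p(16)=231, p(17)=297, p(18)=385, p(19)=490, p(20)=627, p(21)=792.
Final step: p(22) = p(21) + p(20) - p(17) - p(15) + p(10) + p(7) - p(0)
= 792 + 627 - 297 - 176 + 42 + 15 - 1
= 1002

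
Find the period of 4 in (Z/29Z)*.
14

29 is prime, so ord(4) divides φ(29) = 28.
Divisors of 28: 1, 2, 4, 7, 14, 28.
Repeated squaring: 4^1 ≡ 4, 4^2 ≡ 16, 4^4 ≡ 24, 4^8 ≡ 25, 4^16 ≡ 16 (mod 29).
Test 4^d mod 29 for each divisor d in increasing order:
4^1 ≡ 4
4^2 ≡ 16
4^4 ≡ 24
4^7 = 4^4·4^2·4^1 ≡ 28
4^14 = 4^8·4^4·4^2 ≡ 1  ← first divisor giving 1
The order is 14.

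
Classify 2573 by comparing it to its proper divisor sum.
deficient

Proper divisors of 2573: sum = 1 + 31 + 83 = 115
Since 115 < 2573, 2573 is deficient.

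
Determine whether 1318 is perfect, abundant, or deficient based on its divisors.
deficient

Proper divisors of 1318: sum = 1 + 2 + 659 = 662
Since 662 < 1318, 1318 is deficient.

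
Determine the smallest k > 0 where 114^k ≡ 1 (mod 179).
178

179 is prime, so ord(114) divides φ(179) = 178.
Divisors of 178: 1, 2, 89, 178.
Repeated squaring: 114^1 ≡ 114, 114^2 ≡ 108, 114^4 ≡ 29, 114^8 ≡ 125, 114^16 ≡ 52, 114^32 ≡ 19, 114^64 ≡ 3, 114^128 ≡ 9 (mod 179).
Test 114^d mod 179 for each divisor d in increasing order:
114^1 ≡ 114
114^2 ≡ 108
114^89 = 114^64·114^16·114^8·114^1 ≡ 178
114^178 = 114^128·114^32·114^16·114^2 ≡ 1  ← first divisor giving 1
The order is 178.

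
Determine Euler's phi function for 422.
210

422 = 2 × 211
φ(n) = n × ∏(1 - 1/p) for each prime p dividing n
φ(422) = 422 × (1 - 1/2) × (1 - 1/211) = 210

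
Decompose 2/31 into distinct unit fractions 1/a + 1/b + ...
1/16 + 1/496

Greedy algorithm:
2/31: ceiling(31/2) = 16, use 1/16
1/496: ceiling(496/1) = 496, use 1/496
Result: 2/31 = 1/16 + 1/496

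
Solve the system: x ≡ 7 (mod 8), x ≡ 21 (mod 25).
71

Using Chinese Remainder Theorem:
M = 8 × 25 = 200
M1 = 25, M2 = 8
y1 = 25^(-1) mod 8 = 1
y2 = 8^(-1) mod 25 = 22
x = (7×25×1 + 21×8×22) mod 200 = 71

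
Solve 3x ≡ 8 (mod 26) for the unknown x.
x ≡ 20 (mod 26)

gcd(3, 26) = 1, which divides 8, so solutions exist.
Find 3^(-1) mod 26 by the extended Euclidean algorithm:
26 = 8 × 3 + 2  ⟹  2 = (1)·26 + (-8)·3
3 = 1 × 2 + 1  ⟹  1 = (-1)·26 + (9)·3
So (9)·3 ≡ 1 (mod 26), i.e. 3^(-1) ≡ 9 (mod 26).
x ≡ 9 × 8 = 72 ≡ 20 (mod 26).
Check: 3 × 20 = 60 ≡ 8 (mod 26).
Unique solution: x ≡ 20 (mod 26)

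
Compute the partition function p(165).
172389800255

p(n) counts ways to write n as a sum of positive integers (order ignored).
Euler's pentagonal recurrence: p(k) = p(k-1) + p(k-2) - p(k-5) - p(k-7) + p(k-12) + p(k-15) - ... (offsets j(3j∓1)/2, signs ++--, p(0)=1, p(<0)=0).
DP table for k = 0..164: p(0)=1, p(1)=1, p(2)=2, p(3)=3, p(4)=5, p(5)=7, p(6)=11, p(7)=15, p(8)=22, p(9)=30, p(10)=42, p(11)=56, p(12)=77, p(13)=101, p(14)=135, p(15)=176, p(16)=231, p(17)=297, p(18)=385, p(19)=490, p(20)=627, p(21)=792, p(22)=1002, p(23)=1255, p(24)=1575, p(25)=1958, p(26)=2436, p(27)=3010, p(28)=3718, p(29)=4565, p(30)=5604, p(31)=6842, p(32)=8349, p(33)=10143, p(34)=12310, p(35)=14883, p(36)=17977, p(37)=21637, p(38)=26015, p(39)=31185, p(40)=37338, p(41)=44583, p(42)=53174, p(43)=63261, p(44)=75175, p(45)=89134, p(46)=105558, p(47)=124754, p(48)=147273, p(49)=173525, p(50)=204226, p(51)=239943, p(52)=281589, p(53)=329931, p(54)=386155, p(55)=451276, p(56)=526823, p(57)=614154, p(58)=715220, p(59)=831820, p(60)=966467, p(61)=1121505, p(62)=1300156, p(63)=1505499, p(64)=1741630, p(65)=2012558, p(66)=2323520, p(67)=2679689, p(68)=3087735, p(69)=3554345, p(70)=4087968, p(71)=4697205, p(72)=5392783, p(73)=6185689, p(74)=7089500, p(75)=8118264, p(76)=9289091, p(77)=10619863, p(78)=12132164, p(79)=13848650, p(80)=15796476, p(81)=18004327, p(82)=20506255, p(83)=23338469, p(84)=26543660, p(85)=30167357, p(86)=34262962, p(87)=38887673, p(88)=44108109, p(89)=49995925, p(90)=56634173, p(91)=64112359, p(92)=72533807, p(93)=82010177, p(94)=92669720, p(95)=104651419, p(96)=118114304, p(97)=133230930, p(98)=150198136, p(99)=169229875, p(100)=190569292, p(101)=214481126, p(102)=241265379, p(103)=271248950, p(104)=304801365, p(105)=342325709, p(106)=384276336, p(107)=431149389, p(108)=483502844, p(109)=541946240, p(110)=607163746, p(111)=679903203, p(112)=761002156, p(113)=851376628, p(114)=952050665, p(115)=1064144451, p(116)=1188908248, p(117)=1327710076, p(118)=1482074143, p(119)=1653668665, p(120)=1844349560, p(121)=2056148051, p(122)=2291320912, p(123)=2552338241, p(124)=2841940500, p(125)=3163127352, p(126)=3519222692, p(127)=3913864295, p(128)=4351078600, p(129)=4835271870, p(130)=5371315400, p(131)=5964539504, p(132)=6620830889, p(133)=7346629512, p(134)=8149040695, p(135)=9035836076, p(136)=10015581680, p(137)=11097645016, p(138)=12292341831, p(139)=13610949895, p(140)=15065878135, p(141)=16670689208, p(142)=18440293320, p(143)=20390982757, p(144)=22540654445, p(145)=24908858009, p(146)=27517052599, p(147)=30388671978, p(148)=33549419497, p(149)=37027355200, p(150)=40853235313, p(151)=45060624582, p(152)=49686288421, p(153)=54770336324, p(154)=60356673280, p(155)=66493182097, p(156)=73232243759, p(157)=80630964769, p(158)=88751778802, p(159)=97662728555, p(160)=107438159466, p(161)=118159068427, p(162)=129913904637, p(163)=142798995930, p(164)=156919475295.
Final step: p(165) = p(164) + p(163) - p(160) - p(158) + p(153) + p(150) - p(143) - p(139) + p(130) + p(125) - p(114) - p(108) + p(95) + p(88) - p(73) - p(65) + p(48) + p(39) - p(20) - p(10)
= 156919475295 + 142798995930 - 107438159466 - 88751778802 + 54770336324 + 40853235313 - 20390982757 - 13610949895 + 5371315400 + 3163127352 - 952050665 - 483502844 + 104651419 + 44108109 - 6185689 - 2012558 + 147273 + 31185 - 627 - 42
= 172389800255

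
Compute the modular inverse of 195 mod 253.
205

gcd(195, 253) = 1, so the inverse exists.
Extended Euclidean algorithm on (253, 195):
253 = 1 × 195 + 58  ⟹  58 = (1)·253 + (-1)·195
195 = 3 × 58 + 21  ⟹  21 = (-3)·253 + (4)·195
58 = 2 × 21 + 16  ⟹  16 = (7)·253 + (-9)·195
21 = 1 × 16 + 5  ⟹  5 = (-10)·253 + (13)·195
16 = 3 × 5 + 1  ⟹  1 = (37)·253 + (-48)·195
So (-48)·195 ≡ 1 (mod 253), i.e. 195^(-1) ≡ -48 ≡ 205 (mod 253).
Check: 195 × 205 = 39975 ≡ 1 (mod 253)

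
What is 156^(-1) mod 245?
11

gcd(156, 245) = 1, so the inverse exists.
Extended Euclidean algorithm on (245, 156):
245 = 1 × 156 + 89  ⟹  89 = (1)·245 + (-1)·156
156 = 1 × 89 + 67  ⟹  67 = (-1)·245 + (2)·156
89 = 1 × 67 + 22  ⟹  22 = (2)·245 + (-3)·156
67 = 3 × 22 + 1  ⟹  1 = (-7)·245 + (11)·156
So (11)·156 ≡ 1 (mod 245), i.e. 156^(-1) ≡ 11 (mod 245).
Check: 156 × 11 = 1716 ≡ 1 (mod 245)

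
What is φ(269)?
268

269 = 269
φ(n) = n × ∏(1 - 1/p) for each prime p dividing n
φ(269) = 269 × (1 - 1/269) = 268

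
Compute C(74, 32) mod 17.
0

Using Lucas' theorem:
Write n=74 and k=32 in base 17:
n in base 17: [4, 6]
k in base 17: [1, 15]
C(74,32) mod 17 = ∏ C(n_i, k_i) mod 17
Digit binomials (mod 17): C(4,1) = 4; C(6,15) = 0 (k_i > n_i)
Product: 4 × 0 = 0 ≡ 0 (mod 17)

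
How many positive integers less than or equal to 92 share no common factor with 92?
44

92 = 2^2 × 23
φ(n) = n × ∏(1 - 1/p) for each prime p dividing n
φ(92) = 92 × (1 - 1/2) × (1 - 1/23) = 44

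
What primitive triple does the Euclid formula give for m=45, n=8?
(1961, 720, 2089)

Euclid's formula: a = m² - n², b = 2mn, c = m² + n²
m = 45, n = 8
a = 45² - 8² = 2025 - 64 = 1961
b = 2 × 45 × 8 = 720
c = 45² + 8² = 2025 + 64 = 2089
Verification: 1961² + 720² = 3845521 + 518400 = 4363921 = 2089² ✓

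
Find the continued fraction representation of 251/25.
[10; 25]

Euclidean algorithm steps:
251 = 10 × 25 + 1
25 = 25 × 1 + 0
Continued fraction: [10; 25]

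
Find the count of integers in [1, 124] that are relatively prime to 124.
60

124 = 2^2 × 31
φ(n) = n × ∏(1 - 1/p) for each prime p dividing n
φ(124) = 124 × (1 - 1/2) × (1 - 1/31) = 60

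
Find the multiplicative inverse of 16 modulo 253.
174

gcd(16, 253) = 1, so the inverse exists.
Extended Euclidean algorithm on (253, 16):
253 = 15 × 16 + 13  ⟹  13 = (1)·253 + (-15)·16
16 = 1 × 13 + 3  ⟹  3 = (-1)·253 + (16)·16
13 = 4 × 3 + 1  ⟹  1 = (5)·253 + (-79)·16
So (-79)·16 ≡ 1 (mod 253), i.e. 16^(-1) ≡ -79 ≡ 174 (mod 253).
Check: 16 × 174 = 2784 ≡ 1 (mod 253)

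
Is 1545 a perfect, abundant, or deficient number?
deficient

Proper divisors of 1545: sum = 1 + 3 + 5 + 15 + 103 + 309 + 515 = 951
Since 951 < 1545, 1545 is deficient.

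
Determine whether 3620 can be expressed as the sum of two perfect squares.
16² + 58² (a=16, b=58)

Factorization: 3620 = 2^2 × 5 × 181
By Fermat: n is sum of two squares iff every prime p ≡ 3 (mod 4) appears to even power.
All primes ≡ 3 (mod 4) appear to even power.
Search a = 0, 1, 2, … for 3620 - a² a perfect square: first hit at a = 16: 3620 - 256 = 3364 = 58².
3620 = 16² + 58² = 256 + 3364 ✓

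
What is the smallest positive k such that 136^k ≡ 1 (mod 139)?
69

139 is prime, so ord(136) divides φ(139) = 138.
Divisors of 138: 1, 2, 3, 6, 23, 46, 69, 138.
Repeated squaring: 136^1 ≡ 136, 136^2 ≡ 9, 136^4 ≡ 81, 136^8 ≡ 28, 136^16 ≡ 89, 136^32 ≡ 137, 136^64 ≡ 4, 136^128 ≡ 16 (mod 139).
Test 136^d mod 139 for each divisor d in increasing order:
136^1 ≡ 136
136^2 ≡ 9
136^3 = 136^2·136^1 ≡ 112
136^6 = 136^4·136^2 ≡ 34
136^23 = 136^16·136^4·136^2·136^1 ≡ 96
136^46 = 136^32·136^8·136^4·136^2 ≡ 42
136^69 = 136^64·136^4·136^1 ≡ 1  ← first divisor giving 1
The order is 69.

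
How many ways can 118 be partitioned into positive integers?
1482074143

p(n) counts ways to write n as a sum of positive integers (order ignored).
Euler's pentagonal recurrence: p(k) = p(k-1) + p(k-2) - p(k-5) - p(k-7) + p(k-12) + p(k-15) - ... (offsets j(3j∓1)/2, signs ++--, p(0)=1, p(<0)=0).
DP table for k = 0..117: p(0)=1, p(1)=1, p(2)=2, p(3)=3, p(4)=5, p(5)=7, p(6)=11, p(7)=15, p(8)=22, p(9)=30, p(10)=42, p(11)=56, p(12)=77, p(13)=101, p(14)=135, p(15)=176, p(16)=231, p(17)=297, p(18)=385, p(19)=490, p(20)=627, p(21)=792, p(22)=1002, p(23)=1255, p(24)=1575, p(25)=1958, p(26)=2436, p(27)=3010, p(28)=3718, p(29)=4565, p(30)=5604, p(31)=6842, p(32)=8349, p(33)=10143, p(34)=12310, p(35)=14883, p(36)=17977, p(37)=21637, p(38)=26015, p(39)=31185, p(40)=37338, p(41)=44583, p(42)=53174, p(43)=63261, p(44)=75175, p(45)=89134, p(46)=105558, p(47)=124754, p(48)=147273, p(49)=173525, p(50)=204226, p(51)=239943, p(52)=281589, p(53)=329931, p(54)=386155, p(55)=451276, p(56)=526823, p(57)=614154, p(58)=715220, p(59)=831820, p(60)=966467, p(61)=1121505, p(62)=1300156, p(63)=1505499, p(64)=1741630, p(65)=2012558, p(66)=2323520, p(67)=2679689, p(68)=3087735, p(69)=3554345, p(70)=4087968, p(71)=4697205, p(72)=5392783, p(73)=6185689, p(74)=7089500, p(75)=8118264, p(76)=9289091, p(77)=10619863, p(78)=12132164, p(79)=13848650, p(80)=15796476, p(81)=18004327, p(82)=20506255, p(83)=23338469, p(84)=26543660, p(85)=30167357, p(86)=34262962, p(87)=38887673, p(88)=44108109, p(89)=49995925, p(90)=56634173, p(91)=64112359, p(92)=72533807, p(93)=82010177, p(94)=92669720, p(95)=104651419, p(96)=118114304, p(97)=133230930, p(98)=150198136, p(99)=169229875, p(100)=190569292, p(101)=214481126, p(102)=241265379, p(103)=271248950, p(104)=304801365, p(105)=342325709, p(106)=384276336, p(107)=431149389, p(108)=483502844, p(109)=541946240, p(110)=607163746, p(111)=679903203, p(112)=761002156, p(113)=851376628, p(114)=952050665, p(115)=1064144451, p(116)=1188908248, p(117)=1327710076.
Final step: p(118) = p(117) + p(116) - p(113) - p(111) + p(106) + p(103) - p(96) - p(92) + p(83) + p(78) - p(67) - p(61) + p(48) + p(41) - p(26) - p(18) + p(1)
= 1327710076 + 1188908248 - 851376628 - 679903203 + 384276336 + 271248950 - 118114304 - 72533807 + 23338469 + 12132164 - 2679689 - 1121505 + 147273 + 44583 - 2436 - 385 + 1
= 1482074143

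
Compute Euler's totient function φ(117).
72

117 = 3^2 × 13
φ(n) = n × ∏(1 - 1/p) for each prime p dividing n
φ(117) = 117 × (1 - 1/3) × (1 - 1/13) = 72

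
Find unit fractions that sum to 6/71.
1/12 + 1/852

Greedy algorithm:
6/71: ceiling(71/6) = 12, use 1/12
1/852: ceiling(852/1) = 852, use 1/852
Result: 6/71 = 1/12 + 1/852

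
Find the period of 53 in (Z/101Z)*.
100

101 is prime, so ord(53) divides φ(101) = 100.
Divisors of 100: 1, 2, 4, 5, 10, 20, 25, 50, 100.
Repeated squaring: 53^1 ≡ 53, 53^2 ≡ 82, 53^4 ≡ 58, 53^8 ≡ 31, 53^16 ≡ 52, 53^32 ≡ 78, 53^64 ≡ 24 (mod 101).
Test 53^d mod 101 for each divisor d in increasing order:
53^1 ≡ 53
53^2 ≡ 82
53^4 ≡ 58
53^5 = 53^4·53^1 ≡ 44
53^10 = 53^8·53^2 ≡ 17
53^20 = 53^16·53^4 ≡ 87
53^25 = 53^16·53^8·53^1 ≡ 91
53^50 = 53^32·53^16·53^2 ≡ 100
53^100 = 53^64·53^32·53^4 ≡ 1  ← first divisor giving 1
The order is 100.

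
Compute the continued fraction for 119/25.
[4; 1, 3, 6]

Euclidean algorithm steps:
119 = 4 × 25 + 19
25 = 1 × 19 + 6
19 = 3 × 6 + 1
6 = 6 × 1 + 0
Continued fraction: [4; 1, 3, 6]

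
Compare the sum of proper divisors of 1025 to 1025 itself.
deficient

Proper divisors of 1025: sum = 1 + 5 + 25 + 41 + 205 = 277
Since 277 < 1025, 1025 is deficient.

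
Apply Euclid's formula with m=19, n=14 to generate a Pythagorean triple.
(165, 532, 557)

Euclid's formula: a = m² - n², b = 2mn, c = m² + n²
m = 19, n = 14
a = 19² - 14² = 361 - 196 = 165
b = 2 × 19 × 14 = 532
c = 19² + 14² = 361 + 196 = 557
Verification: 165² + 532² = 27225 + 283024 = 310249 = 557² ✓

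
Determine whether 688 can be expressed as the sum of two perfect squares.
Not possible

Factorization: 688 = 2^4 × 43
By Fermat: n is sum of two squares iff every prime p ≡ 3 (mod 4) appears to even power.
Prime(s) ≡ 3 (mod 4) with odd exponent: [(43, 1)]
Therefore 688 cannot be expressed as a² + b².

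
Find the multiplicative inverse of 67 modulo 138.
103

gcd(67, 138) = 1, so the inverse exists.
Extended Euclidean algorithm on (138, 67):
138 = 2 × 67 + 4  ⟹  4 = (1)·138 + (-2)·67
67 = 16 × 4 + 3  ⟹  3 = (-16)·138 + (33)·67
4 = 1 × 3 + 1  ⟹  1 = (17)·138 + (-35)·67
So (-35)·67 ≡ 1 (mod 138), i.e. 67^(-1) ≡ -35 ≡ 103 (mod 138).
Check: 67 × 103 = 6901 ≡ 1 (mod 138)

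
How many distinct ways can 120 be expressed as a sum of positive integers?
1844349560

p(n) counts ways to write n as a sum of positive integers (order ignored).
Euler's pentagonal recurrence: p(k) = p(k-1) + p(k-2) - p(k-5) - p(k-7) + p(k-12) + p(k-15) - ... (offsets j(3j∓1)/2, signs ++--, p(0)=1, p(<0)=0).
DP table for k = 0..119: p(0)=1, p(1)=1, p(2)=2, p(3)=3, p(4)=5, p(5)=7, p(6)=11, p(7)=15, p(8)=22, p(9)=30, p(10)=42, p(11)=56, p(12)=77, p(13)=101, p(14)=135, p(15)=176, p(16)=231, p(17)=297, p(18)=385, p(19)=490, p(20)=627, p(21)=792, p(22)=1002, p(23)=1255, p(24)=1575, p(25)=1958, p(26)=2436, p(27)=3010, p(28)=3718, p(29)=4565, p(30)=5604, p(31)=6842, p(32)=8349, p(33)=10143, p(34)=12310, p(35)=14883, p(36)=17977, p(37)=21637, p(38)=26015, p(39)=31185, p(40)=37338, p(41)=44583, p(42)=53174, p(43)=63261, p(44)=75175, p(45)=89134, p(46)=105558, p(47)=124754, p(48)=147273, p(49)=173525, p(50)=204226, p(51)=239943, p(52)=281589, p(53)=329931, p(54)=386155, p(55)=451276, p(56)=526823, p(57)=614154, p(58)=715220, p(59)=831820, p(60)=966467, p(61)=1121505, p(62)=1300156, p(63)=1505499, p(64)=1741630, p(65)=2012558, p(66)=2323520, p(67)=2679689, p(68)=3087735, p(69)=3554345, p(70)=4087968, p(71)=4697205, p(72)=5392783, p(73)=6185689, p(74)=7089500, p(75)=8118264, p(76)=9289091, p(77)=10619863, p(78)=12132164, p(79)=13848650, p(80)=15796476, p(81)=18004327, p(82)=20506255, p(83)=23338469, p(84)=26543660, p(85)=30167357, p(86)=34262962, p(87)=38887673, p(88)=44108109, p(89)=49995925, p(90)=56634173, p(91)=64112359, p(92)=72533807, p(93)=82010177, p(94)=92669720, p(95)=104651419, p(96)=118114304, p(97)=133230930, p(98)=150198136, p(99)=169229875, p(100)=190569292, p(101)=214481126, p(102)=241265379, p(103)=271248950, p(104)=304801365, p(105)=342325709, p(106)=384276336, p(107)=431149389, p(108)=483502844, p(109)=541946240, p(110)=607163746, p(111)=679903203, p(112)=761002156, p(113)=851376628, p(114)=952050665, p(115)=1064144451, p(116)=1188908248, p(117)=1327710076, p(118)=1482074143, p(119)=1653668665.
Final step: p(120) = p(119) + p(118) - p(115) - p(113) + p(108) + p(105) - p(98) - p(94) + p(85) + p(80) - p(69) - p(63) + p(50) + p(43) - p(28) - p(20) + p(3)
= 1653668665 + 1482074143 - 1064144451 - 851376628 + 483502844 + 342325709 - 150198136 - 92669720 + 30167357 + 15796476 - 3554345 - 1505499 + 204226 + 63261 - 3718 - 627 + 3
= 1844349560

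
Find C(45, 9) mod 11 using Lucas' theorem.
0

Using Lucas' theorem:
Write n=45 and k=9 in base 11:
n in base 11: [4, 1]
k in base 11: [0, 9]
C(45,9) mod 11 = ∏ C(n_i, k_i) mod 11
Digit binomials (mod 11): C(4,0) = 1; C(1,9) = 0 (k_i > n_i)
Product: 1 × 0 = 0 ≡ 0 (mod 11)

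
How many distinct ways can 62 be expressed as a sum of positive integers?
1300156

p(n) counts ways to write n as a sum of positive integers (order ignored).
Euler's pentagonal recurrence: p(k) = p(k-1) + p(k-2) - p(k-5) - p(k-7) + p(k-12) + p(k-15) - ... (offsets j(3j∓1)/2, signs ++--, p(0)=1, p(<0)=0).
DP table for k = 0..61: p(0)=1, p(1)=1, p(2)=2, p(3)=3, p(4)=5, p(5)=7, p(6)=11, p(7)=15, p(8)=22, p(9)=30, p(10)=42, p(11)=56, p(12)=77, p(13)=101, p(14)=135, p(15)=176, p(16)=231, p(17)=297, p(18)=385, p(19)=490, p(20)=627, p(21)=792, p(22)=1002, p(23)=1255, p(24)=1575, p(25)=1958, p(26)=2436, p(27)=3010, p(28)=3718, p(29)=4565, p(30)=5604, p(31)=6842, p(32)=8349, p(33)=10143, p(34)=12310, p(35)=14883, p(36)=17977, p(37)=21637, p(38)=26015, p(39)=31185, p(40)=37338, p(41)=44583, p(42)=53174, p(43)=63261, p(44)=75175, p(45)=89134, p(46)=105558, p(47)=124754, p(48)=147273, p(49)=173525, p(50)=204226, p(51)=239943, p(52)=281589, p(53)=329931, p(54)=386155, p(55)=451276, p(56)=526823, p(57)=614154, p(58)=715220, p(59)=831820, p(60)=966467, p(61)=1121505.
Final step: p(62) = p(61) + p(60) - p(57) - p(55) + p(50) + p(47) - p(40) - p(36) + p(27) + p(22) - p(11) - p(5)
= 1121505 + 966467 - 614154 - 451276 + 204226 + 124754 - 37338 - 17977 + 3010 + 1002 - 56 - 7
= 1300156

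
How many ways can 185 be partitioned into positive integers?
1071823774337

p(n) counts ways to write n as a sum of positive integers (order ignored).
Euler's pentagonal recurrence: p(k) = p(k-1) + p(k-2) - p(k-5) - p(k-7) + p(k-12) + p(k-15) - ... (offsets j(3j∓1)/2, signs ++--, p(0)=1, p(<0)=0).
DP table for k = 0..184: p(0)=1, p(1)=1, p(2)=2, p(3)=3, p(4)=5, p(5)=7, p(6)=11, p(7)=15, p(8)=22, p(9)=30, p(10)=42, p(11)=56, p(12)=77, p(13)=101, p(14)=135, p(15)=176, p(16)=231, p(17)=297, p(18)=385, p(19)=490, p(20)=627, p(21)=792, p(22)=1002, p(23)=1255, p(24)=1575, p(25)=1958, p(26)=2436, p(27)=3010, p(28)=3718, p(29)=4565, p(30)=5604, p(31)=6842, p(32)=8349, p(33)=10143, p(34)=12310, p(35)=14883, p(36)=17977, p(37)=21637, p(38)=26015, p(39)=31185, p(40)=37338, p(41)=44583, p(42)=53174, p(43)=63261, p(44)=75175, p(45)=89134, p(46)=105558, p(47)=124754, p(48)=147273, p(49)=173525, p(50)=204226, p(51)=239943, p(52)=281589, p(53)=329931, p(54)=386155, p(55)=451276, p(56)=526823, p(57)=614154, p(58)=715220, p(59)=831820, p(60)=966467, p(61)=1121505, p(62)=1300156, p(63)=1505499, p(64)=1741630, p(65)=2012558, p(66)=2323520, p(67)=2679689, p(68)=3087735, p(69)=3554345, p(70)=4087968, p(71)=4697205, p(72)=5392783, p(73)=6185689, p(74)=7089500, p(75)=8118264, p(76)=9289091, p(77)=10619863, p(78)=12132164, p(79)=13848650, p(80)=15796476, p(81)=18004327, p(82)=20506255, p(83)=23338469, p(84)=26543660, p(85)=30167357, p(86)=34262962, p(87)=38887673, p(88)=44108109, p(89)=49995925, p(90)=56634173, p(91)=64112359, p(92)=72533807, p(93)=82010177, p(94)=92669720, p(95)=104651419, p(96)=118114304, p(97)=133230930, p(98)=150198136, p(99)=169229875, p(100)=190569292, p(101)=214481126, p(102)=241265379, p(103)=271248950, p(104)=304801365, p(105)=342325709, p(106)=384276336, p(107)=431149389, p(108)=483502844, p(109)=541946240, p(110)=607163746, p(111)=679903203, p(112)=761002156, p(113)=851376628, p(114)=952050665, p(115)=1064144451, p(116)=1188908248, p(117)=1327710076, p(118)=1482074143, p(119)=1653668665, p(120)=1844349560, p(121)=2056148051, p(122)=2291320912, p(123)=2552338241, p(124)=2841940500, p(125)=3163127352, p(126)=3519222692, p(127)=3913864295, p(128)=4351078600, p(129)=4835271870, p(130)=5371315400, p(131)=5964539504, p(132)=6620830889, p(133)=7346629512, p(134)=8149040695, p(135)=9035836076, p(136)=10015581680, p(137)=11097645016, p(138)=12292341831, p(139)=13610949895, p(140)=15065878135, p(141)=16670689208, p(142)=18440293320, p(143)=20390982757, p(144)=22540654445, p(145)=24908858009, p(146)=27517052599, p(147)=30388671978, p(148)=33549419497, p(149)=37027355200, p(150)=40853235313, p(151)=45060624582, p(152)=49686288421, p(153)=54770336324, p(154)=60356673280, p(155)=66493182097, p(156)=73232243759, p(157)=80630964769, p(158)=88751778802, p(159)=97662728555, p(160)=107438159466, p(161)=118159068427, p(162)=129913904637, p(163)=142798995930, p(164)=156919475295, p(165)=172389800255, p(166)=189334822579, p(167)=207890420102, p(168)=228204732751, p(169)=250438925115, p(170)=274768617130, p(171)=301384802048, p(172)=330495499613, p(173)=362326859895, p(174)=397125074750, p(175)=435157697830, p(176)=476715857290, p(177)=522115831195, p(178)=571701605655, p(179)=625846753120, p(180)=684957390936, p(181)=749474411781, p(182)=819876908323, p(183)=896684817527, p(184)=980462880430.
Final step: p(185) = p(184) + p(183) - p(180) - p(178) + p(173) + p(170) - p(163) - p(159) + p(150) + p(145) - p(134) - p(128) + p(115) + p(108) - p(93) - p(85) + p(68) + p(59) - p(40) - p(30) + p(9)
= 980462880430 + 896684817527 - 684957390936 - 571701605655 + 362326859895 + 274768617130 - 142798995930 - 97662728555 + 40853235313 + 24908858009 - 8149040695 - 4351078600 + 1064144451 + 483502844 - 82010177 - 30167357 + 3087735 + 831820 - 37338 - 5604 + 30
= 1071823774337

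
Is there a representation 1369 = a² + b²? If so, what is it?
0² + 37² (a=0, b=37)

Factorization: 1369 = 37^2
By Fermat: n is sum of two squares iff every prime p ≡ 3 (mod 4) appears to even power.
All primes ≡ 3 (mod 4) appear to even power.
Search a = 0, 1, 2, … for 1369 - a² a perfect square: first hit at a = 0: 1369 - 0 = 1369 = 37².
1369 = 0² + 37² = 0 + 1369 ✓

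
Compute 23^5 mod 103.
79

Repeated squaring. Binary of 5 = 101.
23^1 ≡ 23 (mod 103); 23^2 ≡ 14 (mod 103); 23^4 ≡ 93 (mod 103)
23^5 = 23^1 × 23^4 ≡ 79 (mod 103)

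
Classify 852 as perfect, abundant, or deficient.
abundant

Proper divisors of 852: sum = 1 + 2 + 3 + 4 + 6 + 12 + 71 + 142 + 213 + 284 + 426 = 1164
Since 1164 > 852, 852 is abundant.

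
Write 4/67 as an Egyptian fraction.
1/17 + 1/1139

Greedy algorithm:
4/67: ceiling(67/4) = 17, use 1/17
1/1139: ceiling(1139/1) = 1139, use 1/1139
Result: 4/67 = 1/17 + 1/1139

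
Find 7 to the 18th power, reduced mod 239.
170

Repeated squaring. Binary of 18 = 10010.
7^1 ≡ 7 (mod 239); 7^2 ≡ 49 (mod 239); 7^4 ≡ 11 (mod 239); 7^8 ≡ 121 (mod 239); 7^16 ≡ 62 (mod 239)
7^18 = 7^2 × 7^16 ≡ 170 (mod 239)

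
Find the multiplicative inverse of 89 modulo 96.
41

gcd(89, 96) = 1, so the inverse exists.
Extended Euclidean algorithm on (96, 89):
96 = 1 × 89 + 7  ⟹  7 = (1)·96 + (-1)·89
89 = 12 × 7 + 5  ⟹  5 = (-12)·96 + (13)·89
7 = 1 × 5 + 2  ⟹  2 = (13)·96 + (-14)·89
5 = 2 × 2 + 1  ⟹  1 = (-38)·96 + (41)·89
So (41)·89 ≡ 1 (mod 96), i.e. 89^(-1) ≡ 41 (mod 96).
Check: 89 × 41 = 3649 ≡ 1 (mod 96)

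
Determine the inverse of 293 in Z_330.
107

gcd(293, 330) = 1, so the inverse exists.
Extended Euclidean algorithm on (330, 293):
330 = 1 × 293 + 37  ⟹  37 = (1)·330 + (-1)·293
293 = 7 × 37 + 34  ⟹  34 = (-7)·330 + (8)·293
37 = 1 × 34 + 3  ⟹  3 = (8)·330 + (-9)·293
34 = 11 × 3 + 1  ⟹  1 = (-95)·330 + (107)·293
So (107)·293 ≡ 1 (mod 330), i.e. 293^(-1) ≡ 107 (mod 330).
Check: 293 × 107 = 31351 ≡ 1 (mod 330)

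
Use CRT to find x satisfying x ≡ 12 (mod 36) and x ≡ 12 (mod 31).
12

Using Chinese Remainder Theorem:
M = 36 × 31 = 1116
M1 = 31, M2 = 36
y1 = 31^(-1) mod 36 = 7
y2 = 36^(-1) mod 31 = 25
x = (12×31×7 + 12×36×25) mod 1116 = 12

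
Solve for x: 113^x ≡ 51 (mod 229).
88

Baby-step giant-step with step n = ⌈√229⌉ = 16.
Baby steps 113^j mod 229 (j:value) for j=0..15: 0:1, 1:113, 2:174, 3:197, 4:48, 5:157, 6:108, 7:67, 8:14, 9:208, 10:146, 11:10, 12:214, 13:137, 14:138, 15:22.
Giant-step multiplier: 113^(-16) ≡ 113^(228-16) = 113^212 ≡ 111 (mod 229).
Giant steps γ_i = 51·111^i mod 229: γ_0=51, γ_1=165, γ_2=224, γ_3=132, γ_4=225, γ_5=14 (in table at j=8).
x = i·n + j = 5·16 + 8 = 88.
Check: 113^88 ≡ 51 (mod 229).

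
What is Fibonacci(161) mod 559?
481

Matrix identity: Q^n = [[F_(n+1), F_n], [F_n, F_(n-1)]] with Q = [[1,1],[1,0]].
n = 161 = 10100001₂. Square-and-multiply, entries mod 559:
Q^1 = [[1,1],[1,0]]
Q^2 = (Q^1)² = [[2,1],[1,1]]
Q^5 = (Q^2)²·Q = [[8,5],[5,3]]
Q^10 = (Q^5)² = [[89,55],[55,34]]
Q^20 = (Q^10)² = [[325,57],[57,268]]
Q^40 = (Q^20)² = [[428,261],[261,167]]
Q^80 = (Q^40)² = [[314,452],[452,421]]
Q^161 = (Q^80)²·Q = [[96,481],[481,174]]
F_161 mod 559 = Q^161[0][1] = 481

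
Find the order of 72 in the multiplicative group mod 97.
48

97 is prime, so ord(72) divides φ(97) = 96.
Divisors of 96: 1, 2, 3, 4, 6, 8, 12, 16, 24, 32, 48, 96.
Repeated squaring: 72^1 ≡ 72, 72^2 ≡ 43, 72^4 ≡ 6, 72^8 ≡ 36, 72^16 ≡ 35, 72^32 ≡ 61, 72^64 ≡ 35 (mod 97).
Test 72^d mod 97 for each divisor d in increasing order:
72^1 ≡ 72
72^2 ≡ 43
72^3 = 72^2·72^1 ≡ 89
72^4 ≡ 6
72^6 = 72^4·72^2 ≡ 64
72^8 ≡ 36
72^12 = 72^8·72^4 ≡ 22
72^16 ≡ 35
72^24 = 72^16·72^8 ≡ 96
72^32 ≡ 61
72^48 = 72^32·72^16 ≡ 1  ← first divisor giving 1
The order is 48.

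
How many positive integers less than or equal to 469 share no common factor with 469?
396

469 = 7 × 67
φ(n) = n × ∏(1 - 1/p) for each prime p dividing n
φ(469) = 469 × (1 - 1/7) × (1 - 1/67) = 396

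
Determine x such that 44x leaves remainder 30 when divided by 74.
x ≡ 36 (mod 37)

gcd(44, 74) = 2, which divides 30, so solutions exist.
Divide through by 2: 22x ≡ 15 (mod 37).
Find 22^(-1) mod 37 by the extended Euclidean algorithm:
37 = 1 × 22 + 15  ⟹  15 = (1)·37 + (-1)·22
22 = 1 × 15 + 7  ⟹  7 = (-1)·37 + (2)·22
15 = 2 × 7 + 1  ⟹  1 = (3)·37 + (-5)·22
So (-5)·22 ≡ 1 (mod 37), i.e. 22^(-1) ≡ -5 ≡ 32 (mod 37).
x ≡ 32 × 15 = 480 ≡ 36 (mod 37).
Check: 44 × 36 = 1584 ≡ 30 (mod 74).
x ≡ 36 (mod 37), giving 2 solutions mod 74.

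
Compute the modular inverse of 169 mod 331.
284

gcd(169, 331) = 1, so the inverse exists.
Extended Euclidean algorithm on (331, 169):
331 = 1 × 169 + 162  ⟹  162 = (1)·331 + (-1)·169
169 = 1 × 162 + 7  ⟹  7 = (-1)·331 + (2)·169
162 = 23 × 7 + 1  ⟹  1 = (24)·331 + (-47)·169
So (-47)·169 ≡ 1 (mod 331), i.e. 169^(-1) ≡ -47 ≡ 284 (mod 331).
Check: 169 × 284 = 47996 ≡ 1 (mod 331)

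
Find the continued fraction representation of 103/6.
[17; 6]

Euclidean algorithm steps:
103 = 17 × 6 + 1
6 = 6 × 1 + 0
Continued fraction: [17; 6]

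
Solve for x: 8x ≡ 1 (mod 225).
197

gcd(8, 225) = 1, so the inverse exists.
Extended Euclidean algorithm on (225, 8):
225 = 28 × 8 + 1  ⟹  1 = (1)·225 + (-28)·8
So (-28)·8 ≡ 1 (mod 225), i.e. 8^(-1) ≡ -28 ≡ 197 (mod 225).
Check: 8 × 197 = 1576 ≡ 1 (mod 225)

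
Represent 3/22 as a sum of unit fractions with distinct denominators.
1/8 + 1/88

Greedy algorithm:
3/22: ceiling(22/3) = 8, use 1/8
1/88: ceiling(88/1) = 88, use 1/88
Result: 3/22 = 1/8 + 1/88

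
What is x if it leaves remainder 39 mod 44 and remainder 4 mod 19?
479

Using Chinese Remainder Theorem:
M = 44 × 19 = 836
M1 = 19, M2 = 44
y1 = 19^(-1) mod 44 = 7
y2 = 44^(-1) mod 19 = 16
x = (39×19×7 + 4×44×16) mod 836 = 479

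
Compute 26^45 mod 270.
26

Repeated squaring. Binary of 45 = 101101.
26^1 ≡ 26 (mod 270); 26^2 ≡ 136 (mod 270); 26^4 ≡ 136 (mod 270); 26^8 ≡ 136 (mod 270); 26^16 ≡ 136 (mod 270); 26^32 ≡ 136 (mod 270)
26^45 = 26^1 × 26^4 × 26^8 × 26^32 ≡ 26 (mod 270)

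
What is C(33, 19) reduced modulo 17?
1

Using Lucas' theorem:
Write n=33 and k=19 in base 17:
n in base 17: [1, 16]
k in base 17: [1, 2]
C(33,19) mod 17 = ∏ C(n_i, k_i) mod 17
Digit binomials (mod 17): C(1,1) = 1; C(16,2) = 120 ≡ 1
Product: 1 × 1 = 1 ≡ 1 (mod 17)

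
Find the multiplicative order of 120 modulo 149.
74

149 is prime, so ord(120) divides φ(149) = 148.
Divisors of 148: 1, 2, 4, 37, 74, 148.
Repeated squaring: 120^1 ≡ 120, 120^2 ≡ 96, 120^4 ≡ 127, 120^8 ≡ 37, 120^16 ≡ 28, 120^32 ≡ 39, 120^64 ≡ 31, 120^128 ≡ 67 (mod 149).
Test 120^d mod 149 for each divisor d in increasing order:
120^1 ≡ 120
120^2 ≡ 96
120^4 ≡ 127
120^37 = 120^32·120^4·120^1 ≡ 148
120^74 = 120^64·120^8·120^2 ≡ 1  ← first divisor giving 1
The order is 74.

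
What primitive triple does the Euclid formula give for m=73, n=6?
(5293, 876, 5365)

Euclid's formula: a = m² - n², b = 2mn, c = m² + n²
m = 73, n = 6
a = 73² - 6² = 5329 - 36 = 5293
b = 2 × 73 × 6 = 876
c = 73² + 6² = 5329 + 36 = 5365
Verification: 5293² + 876² = 28015849 + 767376 = 28783225 = 5365² ✓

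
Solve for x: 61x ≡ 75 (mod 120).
x ≡ 15 (mod 120)

gcd(61, 120) = 1, which divides 75, so solutions exist.
Find 61^(-1) mod 120 by the extended Euclidean algorithm:
120 = 1 × 61 + 59  ⟹  59 = (1)·120 + (-1)·61
61 = 1 × 59 + 2  ⟹  2 = (-1)·120 + (2)·61
59 = 29 × 2 + 1  ⟹  1 = (30)·120 + (-59)·61
So (-59)·61 ≡ 1 (mod 120), i.e. 61^(-1) ≡ -59 ≡ 61 (mod 120).
x ≡ 61 × 75 = 4575 ≡ 15 (mod 120).
Check: 61 × 15 = 915 ≡ 75 (mod 120).
Unique solution: x ≡ 15 (mod 120)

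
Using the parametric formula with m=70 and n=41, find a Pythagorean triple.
(3219, 5740, 6581)

Euclid's formula: a = m² - n², b = 2mn, c = m² + n²
m = 70, n = 41
a = 70² - 41² = 4900 - 1681 = 3219
b = 2 × 70 × 41 = 5740
c = 70² + 41² = 4900 + 1681 = 6581
Verification: 3219² + 5740² = 10361961 + 32947600 = 43309561 = 6581² ✓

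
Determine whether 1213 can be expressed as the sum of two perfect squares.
22² + 27² (a=22, b=27)

Factorization: 1213 = 1213
By Fermat: n is sum of two squares iff every prime p ≡ 3 (mod 4) appears to even power.
All primes ≡ 3 (mod 4) appear to even power.
Search a = 0, 1, 2, … for 1213 - a² a perfect square: first hit at a = 22: 1213 - 484 = 729 = 27².
1213 = 22² + 27² = 484 + 729 ✓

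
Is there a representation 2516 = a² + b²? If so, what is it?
4² + 50² (a=4, b=50)

Factorization: 2516 = 2^2 × 17 × 37
By Fermat: n is sum of two squares iff every prime p ≡ 3 (mod 4) appears to even power.
All primes ≡ 3 (mod 4) appear to even power.
Search a = 0, 1, 2, … for 2516 - a² a perfect square: first hit at a = 4: 2516 - 16 = 2500 = 50².
2516 = 4² + 50² = 16 + 2500 ✓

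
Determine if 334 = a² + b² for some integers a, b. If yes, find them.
Not possible

Factorization: 334 = 2 × 167
By Fermat: n is sum of two squares iff every prime p ≡ 3 (mod 4) appears to even power.
Prime(s) ≡ 3 (mod 4) with odd exponent: [(167, 1)]
Therefore 334 cannot be expressed as a² + b².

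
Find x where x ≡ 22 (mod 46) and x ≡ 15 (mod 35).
1310

Using Chinese Remainder Theorem:
M = 46 × 35 = 1610
M1 = 35, M2 = 46
y1 = 35^(-1) mod 46 = 25
y2 = 46^(-1) mod 35 = 16
x = (22×35×25 + 15×46×16) mod 1610 = 1310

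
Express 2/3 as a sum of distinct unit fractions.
1/2 + 1/6

Greedy algorithm:
2/3: ceiling(3/2) = 2, use 1/2
1/6: ceiling(6/1) = 6, use 1/6
Result: 2/3 = 1/2 + 1/6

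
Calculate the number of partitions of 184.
980462880430

p(n) counts ways to write n as a sum of positive integers (order ignored).
Euler's pentagonal recurrence: p(k) = p(k-1) + p(k-2) - p(k-5) - p(k-7) + p(k-12) + p(k-15) - ... (offsets j(3j∓1)/2, signs ++--, p(0)=1, p(<0)=0).
DP table for k = 0..183: p(0)=1, p(1)=1, p(2)=2, p(3)=3, p(4)=5, p(5)=7, p(6)=11, p(7)=15, p(8)=22, p(9)=30, p(10)=42, p(11)=56, p(12)=77, p(13)=101, p(14)=135, p(15)=176, p(16)=231, p(17)=297, p(18)=385, p(19)=490, p(20)=627, p(21)=792, p(22)=1002, p(23)=1255, p(24)=1575, p(25)=1958, p(26)=2436, p(27)=3010, p(28)=3718, p(29)=4565, p(30)=5604, p(31)=6842, p(32)=8349, p(33)=10143, p(34)=12310, p(35)=14883, p(36)=17977, p(37)=21637, p(38)=26015, p(39)=31185, p(40)=37338, p(41)=44583, p(42)=53174, p(43)=63261, p(44)=75175, p(45)=89134, p(46)=105558, p(47)=124754, p(48)=147273, p(49)=173525, p(50)=204226, p(51)=239943, p(52)=281589, p(53)=329931, p(54)=386155, p(55)=451276, p(56)=526823, p(57)=614154, p(58)=715220, p(59)=831820, p(60)=966467, p(61)=1121505, p(62)=1300156, p(63)=1505499, p(64)=1741630, p(65)=2012558, p(66)=2323520, p(67)=2679689, p(68)=3087735, p(69)=3554345, p(70)=4087968, p(71)=4697205, p(72)=5392783, p(73)=6185689, p(74)=7089500, p(75)=8118264, p(76)=9289091, p(77)=10619863, p(78)=12132164, p(79)=13848650, p(80)=15796476, p(81)=18004327, p(82)=20506255, p(83)=23338469, p(84)=26543660, p(85)=30167357, p(86)=34262962, p(87)=38887673, p(88)=44108109, p(89)=49995925, p(90)=56634173, p(91)=64112359, p(92)=72533807, p(93)=82010177, p(94)=92669720, p(95)=104651419, p(96)=118114304, p(97)=133230930, p(98)=150198136, p(99)=169229875, p(100)=190569292, p(101)=214481126, p(102)=241265379, p(103)=271248950, p(104)=304801365, p(105)=342325709, p(106)=384276336, p(107)=431149389, p(108)=483502844, p(109)=541946240, p(110)=607163746, p(111)=679903203, p(112)=761002156, p(113)=851376628, p(114)=952050665, p(115)=1064144451, p(116)=1188908248, p(117)=1327710076, p(118)=1482074143, p(119)=1653668665, p(120)=1844349560, p(121)=2056148051, p(122)=2291320912, p(123)=2552338241, p(124)=2841940500, p(125)=3163127352, p(126)=3519222692, p(127)=3913864295, p(128)=4351078600, p(129)=4835271870, p(130)=5371315400, p(131)=5964539504, p(132)=6620830889, p(133)=7346629512, p(134)=8149040695, p(135)=9035836076, p(136)=10015581680, p(137)=11097645016, p(138)=12292341831, p(139)=13610949895, p(140)=15065878135, p(141)=16670689208, p(142)=18440293320, p(143)=20390982757, p(144)=22540654445, p(145)=24908858009, p(146)=27517052599, p(147)=30388671978, p(148)=33549419497, p(149)=37027355200, p(150)=40853235313, p(151)=45060624582, p(152)=49686288421, p(153)=54770336324, p(154)=60356673280, p(155)=66493182097, p(156)=73232243759, p(157)=80630964769, p(158)=88751778802, p(159)=97662728555, p(160)=107438159466, p(161)=118159068427, p(162)=129913904637, p(163)=142798995930, p(164)=156919475295, p(165)=172389800255, p(166)=189334822579, p(167)=207890420102, p(168)=228204732751, p(169)=250438925115, p(170)=274768617130, p(171)=301384802048, p(172)=330495499613, p(173)=362326859895, p(174)=397125074750, p(175)=435157697830, p(176)=476715857290, p(177)=522115831195, p(178)=571701605655, p(179)=625846753120, p(180)=684957390936, p(181)=749474411781, p(182)=819876908323, p(183)=896684817527.
Final step: p(184) = p(183) + p(182) - p(179) - p(177) + p(172) + p(169) - p(162) - p(158) + p(149) + p(144) - p(133) - p(127) + p(114) + p(107) - p(92) - p(84) + p(67) + p(58) - p(39) - p(29) + p(8)
= 896684817527 + 819876908323 - 625846753120 - 522115831195 + 330495499613 + 250438925115 - 129913904637 - 88751778802 + 37027355200 + 22540654445 - 7346629512 - 3913864295 + 952050665 + 431149389 - 72533807 - 26543660 + 2679689 + 715220 - 31185 - 4565 + 22
= 980462880430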